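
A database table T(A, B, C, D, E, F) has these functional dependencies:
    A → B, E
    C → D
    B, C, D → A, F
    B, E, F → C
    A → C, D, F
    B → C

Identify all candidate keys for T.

{A}⁺ = {A, B, C, D, E, F}, which is every attribute, so {A} is a candidate key.
{B}⁺ = {A, B, C, D, E, F}, which is every attribute, so {B} is a candidate key.
These are minimal and exhaustive — every other superkey contains one of them.

{A}, {B}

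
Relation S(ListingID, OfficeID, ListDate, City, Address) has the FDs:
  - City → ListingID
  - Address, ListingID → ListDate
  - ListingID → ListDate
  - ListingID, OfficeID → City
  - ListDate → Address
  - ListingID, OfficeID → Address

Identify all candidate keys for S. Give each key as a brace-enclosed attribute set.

{City, OfficeID}, {ListingID, OfficeID}

{OfficeID} never appears on the right of any FD, so every key must include it.
{City, OfficeID}⁺ = {Address, City, ListDate, ListingID, OfficeID} — all of the relation — so {City, OfficeID} is a candidate key.
{ListingID, OfficeID}⁺ = {Address, City, ListDate, ListingID, OfficeID} — all of the relation — so {ListingID, OfficeID} is a candidate key.
These are minimal and exhaustive — every other superkey contains one of them.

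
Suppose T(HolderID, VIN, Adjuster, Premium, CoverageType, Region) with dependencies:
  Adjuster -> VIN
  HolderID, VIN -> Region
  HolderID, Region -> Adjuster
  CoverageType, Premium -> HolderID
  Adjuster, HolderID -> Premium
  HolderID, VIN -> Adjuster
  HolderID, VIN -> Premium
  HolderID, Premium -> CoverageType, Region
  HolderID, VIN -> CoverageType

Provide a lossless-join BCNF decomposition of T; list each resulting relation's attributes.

{Adjuster, CoverageType, HolderID, Premium, Region}; {Adjuster, VIN}

Candidate keys of the original relation: {Adjuster, HolderID}, {CoverageType, Premium}, {HolderID, Premium}, {HolderID, Region}, {HolderID, VIN}.
{Adjuster, CoverageType, HolderID, Premium, Region, VIN}: {Adjuster} determines {Adjuster, VIN} here but is not a superkey — split on Adjuster -> VIN, giving {Adjuster, VIN} and {Adjuster, CoverageType, HolderID, Premium, Region}.
{Adjuster, VIN} is in BCNF.
{Adjuster, CoverageType, HolderID, Premium, Region} is in BCNF.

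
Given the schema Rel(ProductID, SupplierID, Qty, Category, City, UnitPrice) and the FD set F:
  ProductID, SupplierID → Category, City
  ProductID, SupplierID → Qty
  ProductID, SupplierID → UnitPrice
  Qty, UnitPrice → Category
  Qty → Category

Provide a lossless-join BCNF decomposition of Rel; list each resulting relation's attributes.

Candidate key of the original relation: {ProductID, SupplierID}.
{Category, City, ProductID, Qty, SupplierID, UnitPrice}: {Qty, UnitPrice} determines {Category, Qty, UnitPrice} here but is not a superkey — split on Qty, UnitPrice → Category, giving {Category, Qty, UnitPrice} and {City, ProductID, Qty, SupplierID, UnitPrice}.
{Category, Qty, UnitPrice}: {Qty} determines {Category, Qty} here but is not a superkey — split on Qty → Category, giving {Category, Qty} and {Qty, UnitPrice}.
{Category, Qty} is in BCNF.
{Qty, UnitPrice} is in BCNF.
{City, ProductID, Qty, SupplierID, UnitPrice} is in BCNF.

{Category, Qty}; {City, ProductID, Qty, SupplierID, UnitPrice}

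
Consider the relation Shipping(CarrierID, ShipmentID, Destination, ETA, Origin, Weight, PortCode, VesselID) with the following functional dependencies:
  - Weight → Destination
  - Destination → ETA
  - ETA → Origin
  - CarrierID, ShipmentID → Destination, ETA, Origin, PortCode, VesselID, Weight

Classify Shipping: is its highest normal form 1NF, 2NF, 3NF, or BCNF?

2NF

Candidate key: {CarrierID, ShipmentID}. Prime attributes: {CarrierID, ShipmentID}.
Weight → Destination breaks BCNF: {Weight}⁺ = {Destination, ETA, Origin, Weight}, so {Weight} is not a superkey.
Because {Destination} is non-prime and the left side of Weight → Destination is not a superkey, the relation is not in 3NF.
No non-prime attribute depends on a proper subset of any candidate key, so 2NF holds.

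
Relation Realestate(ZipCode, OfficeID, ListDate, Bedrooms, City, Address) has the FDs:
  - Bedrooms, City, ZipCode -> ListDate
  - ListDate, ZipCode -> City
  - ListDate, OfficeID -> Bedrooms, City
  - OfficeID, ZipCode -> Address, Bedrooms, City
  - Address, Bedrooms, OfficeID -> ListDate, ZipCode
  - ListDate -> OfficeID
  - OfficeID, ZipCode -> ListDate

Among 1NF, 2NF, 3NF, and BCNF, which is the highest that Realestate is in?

Candidate keys: {Address, Bedrooms, OfficeID}, {Address, ListDate}, {Bedrooms, City, ZipCode}, {ListDate, ZipCode}, {OfficeID, ZipCode}. Prime attributes: {Address, Bedrooms, City, ListDate, OfficeID, ZipCode}.
For ListDate, OfficeID -> Bedrooms, City we have {ListDate, OfficeID}⁺ = {Bedrooms, City, ListDate, OfficeID}; {ListDate, OfficeID} is not a superkey, so BCNF fails.
But every attribute on its right side ({Bedrooms, City}) is prime, and the same holds for every other non-superkey FD, so 3NF still holds.

3NF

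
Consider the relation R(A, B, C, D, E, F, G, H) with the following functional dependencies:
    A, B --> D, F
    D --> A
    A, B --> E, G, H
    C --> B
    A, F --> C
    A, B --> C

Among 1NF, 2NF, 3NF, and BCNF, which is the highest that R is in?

3NF

Candidate keys: {A, B}, {A, C}, {A, F}, {B, D}, {C, D}, {D, F}. Prime attributes: {A, B, C, D, F}.
D --> A: {D}⁺ = {A, D}, which is not all of the attributes, so the left side is not a superkey — BCNF is violated.
Its right-hand attributes {A} are all prime, as are those of every other non-superkey FD — the relation is in 3NF.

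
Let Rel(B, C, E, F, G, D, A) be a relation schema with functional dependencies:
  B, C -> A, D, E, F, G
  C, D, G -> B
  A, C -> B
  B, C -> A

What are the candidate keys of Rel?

{A, C}, {B, C}, {C, D, G}

{C} never appears on the right of any FD, so every key must include it.
Closure of {A, C} is {A, B, C, D, E, F, G}, the whole schema; {A, C} is a candidate key.
Closure of {B, C} is {A, B, C, D, E, F, G}, the whole schema; {B, C} is a candidate key.
Closure of {C, D, G} is {A, B, C, D, E, F, G}, the whole schema; {C, D, G} is a candidate key.
These are minimal and exhaustive — every other superkey contains one of them.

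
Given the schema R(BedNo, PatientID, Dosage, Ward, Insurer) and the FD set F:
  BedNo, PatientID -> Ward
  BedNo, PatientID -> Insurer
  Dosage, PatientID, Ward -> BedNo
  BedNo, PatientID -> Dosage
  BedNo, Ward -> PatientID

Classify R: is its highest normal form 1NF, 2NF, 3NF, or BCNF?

Candidate keys: {BedNo, PatientID}, {BedNo, Ward}, {Dosage, PatientID, Ward}. Prime attributes: {BedNo, Dosage, PatientID, Ward}.
Each dependency's left side is a superkey — BCNF holds.

BCNF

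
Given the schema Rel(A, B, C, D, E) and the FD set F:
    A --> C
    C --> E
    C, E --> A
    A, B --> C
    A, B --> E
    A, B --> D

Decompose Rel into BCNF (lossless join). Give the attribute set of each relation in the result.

{A, B, D}; {A, C, E}

Candidate keys of the original relation: {A, B}, {B, C}.
Within {A, B, C, D, E}: {A}⁺ ∩ {A, B, C, D, E} = {A, C, E}, not the whole set, so A --> C, E violates BCNF; decompose into {A, C, E} and {A, B, D}.
{A, C, E} is in BCNF.
{A, B, D} is in BCNF.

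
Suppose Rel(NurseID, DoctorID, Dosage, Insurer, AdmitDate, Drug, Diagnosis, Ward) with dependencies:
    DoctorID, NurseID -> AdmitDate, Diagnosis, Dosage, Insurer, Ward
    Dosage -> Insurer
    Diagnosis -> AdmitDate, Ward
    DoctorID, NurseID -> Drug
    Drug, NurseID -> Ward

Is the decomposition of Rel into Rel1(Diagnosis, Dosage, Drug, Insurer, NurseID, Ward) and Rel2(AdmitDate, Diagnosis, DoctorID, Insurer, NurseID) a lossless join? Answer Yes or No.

Common attributes: {Diagnosis, Insurer, NurseID}; their closure is {AdmitDate, Diagnosis, Insurer, NurseID, Ward}.
Neither Rel1 nor Rel2 is contained in that closure, so the decomposition is lossy.

No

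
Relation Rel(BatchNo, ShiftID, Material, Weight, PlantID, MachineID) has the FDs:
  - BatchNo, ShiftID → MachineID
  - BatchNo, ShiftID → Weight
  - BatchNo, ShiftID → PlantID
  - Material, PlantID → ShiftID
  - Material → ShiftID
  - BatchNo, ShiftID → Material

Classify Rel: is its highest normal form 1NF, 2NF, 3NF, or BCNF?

3NF

Candidate keys: {BatchNo, Material}, {BatchNo, ShiftID}. Prime attributes: {BatchNo, Material, ShiftID}.
Material, PlantID → ShiftID breaks BCNF: {Material, PlantID}⁺ = {Material, PlantID, ShiftID}, so {Material, PlantID} is not a superkey.
Since {ShiftID} ⊆ prime attributes and every other non-superkey FD also has a prime right side, the schema is in 3NF.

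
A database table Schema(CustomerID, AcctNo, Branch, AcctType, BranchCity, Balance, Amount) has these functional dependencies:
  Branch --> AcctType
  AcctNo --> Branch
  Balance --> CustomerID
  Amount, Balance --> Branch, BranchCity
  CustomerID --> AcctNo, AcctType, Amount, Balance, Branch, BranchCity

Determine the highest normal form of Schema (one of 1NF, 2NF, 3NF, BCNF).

2NF

Candidate keys: {Balance}, {CustomerID}. Prime attributes: {Balance, CustomerID}.
Branch --> AcctType breaks BCNF: {Branch}⁺ = {AcctType, Branch}, so {Branch} is not a superkey.
Because {AcctType} is non-prime and the left side of Branch --> AcctType is not a superkey, the relation is not in 3NF.
With only single-attribute keys there can be no partial dependency, so 2NF holds.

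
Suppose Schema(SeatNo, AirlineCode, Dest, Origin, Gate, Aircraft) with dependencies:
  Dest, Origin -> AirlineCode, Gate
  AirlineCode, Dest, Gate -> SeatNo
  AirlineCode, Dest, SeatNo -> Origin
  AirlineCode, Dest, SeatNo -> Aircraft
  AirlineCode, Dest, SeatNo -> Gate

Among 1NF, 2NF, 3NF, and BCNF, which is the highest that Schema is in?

Candidate keys: {AirlineCode, Dest, Gate}, {AirlineCode, Dest, SeatNo}, {Dest, Origin}. Prime attributes: {AirlineCode, Dest, Gate, Origin, SeatNo}.
Each dependency's left side is a superkey — BCNF holds.

BCNF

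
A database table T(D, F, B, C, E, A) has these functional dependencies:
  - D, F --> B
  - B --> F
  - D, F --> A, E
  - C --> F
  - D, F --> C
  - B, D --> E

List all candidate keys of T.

{D} never appears on the right of any FD, so every key must include it.
{B, D}⁺ = {A, B, C, D, E, F} — all of the relation — so {B, D} is a candidate key.
{C, D}⁺ = {A, B, C, D, E, F} — all of the relation — so {C, D} is a candidate key.
{D, F}⁺ = {A, B, C, D, E, F} — all of the relation — so {D, F} is a candidate key.
No proper subset of any of these is a key, and no other minimal superkey exists.

{B, D}, {C, D}, {D, F}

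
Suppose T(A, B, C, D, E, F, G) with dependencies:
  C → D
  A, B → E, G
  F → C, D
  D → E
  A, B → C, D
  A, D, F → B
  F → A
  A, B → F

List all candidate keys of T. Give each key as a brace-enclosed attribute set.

{A, B}, {F}

Closure of {F} is {A, B, C, D, E, F, G}, the whole schema; {F} is a candidate key.
Closure of {A, B} is {A, B, C, D, E, F, G}, the whole schema; {A, B} is a candidate key.
These are minimal and exhaustive — every other superkey contains one of them.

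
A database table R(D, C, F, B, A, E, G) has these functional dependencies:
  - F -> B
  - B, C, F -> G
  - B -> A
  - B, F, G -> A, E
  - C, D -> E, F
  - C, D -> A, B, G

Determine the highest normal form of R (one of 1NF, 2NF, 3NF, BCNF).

2NF

Candidate key: {C, D}. Prime attributes: {C, D}.
For F -> B we have {F}⁺ = {A, B, F}; {F} is not a superkey, so BCNF fails.
F -> B determines the non-prime attribute {B} from a non-superkey — 3NF is violated.
Checking every proper subset of each key, none determines a non-prime attribute — 2NF is satisfied.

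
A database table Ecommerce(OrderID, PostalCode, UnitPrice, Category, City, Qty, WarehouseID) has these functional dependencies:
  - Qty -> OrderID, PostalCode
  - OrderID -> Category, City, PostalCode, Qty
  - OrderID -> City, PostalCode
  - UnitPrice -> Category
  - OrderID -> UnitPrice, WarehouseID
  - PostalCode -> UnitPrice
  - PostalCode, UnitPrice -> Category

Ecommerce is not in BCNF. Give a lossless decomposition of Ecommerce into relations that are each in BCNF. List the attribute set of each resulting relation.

Candidate keys of the original relation: {OrderID}, {Qty}.
In {Category, City, OrderID, PostalCode, Qty, UnitPrice, WarehouseID}, {UnitPrice} is not a superkey ({UnitPrice}⁺ restricted to this set is {Category, UnitPrice}), so split on UnitPrice -> Category into {Category, UnitPrice} and {City, OrderID, PostalCode, Qty, UnitPrice, WarehouseID}.
{Category, UnitPrice} is in BCNF.
In {City, OrderID, PostalCode, Qty, UnitPrice, WarehouseID}, {PostalCode} is not a superkey ({PostalCode}⁺ restricted to this set is {PostalCode, UnitPrice}), so split on PostalCode -> UnitPrice into {PostalCode, UnitPrice} and {City, OrderID, PostalCode, Qty, WarehouseID}.
{PostalCode, UnitPrice} is in BCNF.
{City, OrderID, PostalCode, Qty, WarehouseID} is in BCNF.

{Category, UnitPrice}; {City, OrderID, PostalCode, Qty, WarehouseID}; {PostalCode, UnitPrice}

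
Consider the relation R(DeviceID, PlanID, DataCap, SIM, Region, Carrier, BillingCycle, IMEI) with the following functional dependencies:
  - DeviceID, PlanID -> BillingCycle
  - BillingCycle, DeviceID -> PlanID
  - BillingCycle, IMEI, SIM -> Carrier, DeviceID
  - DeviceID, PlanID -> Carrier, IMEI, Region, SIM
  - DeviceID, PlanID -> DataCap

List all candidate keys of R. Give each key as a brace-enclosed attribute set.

{BillingCycle, DeviceID}, {BillingCycle, IMEI, SIM}, {DeviceID, PlanID}

{BillingCycle, DeviceID}⁺ = {BillingCycle, Carrier, DataCap, DeviceID, IMEI, PlanID, Region, SIM} — all of the relation — so {BillingCycle, DeviceID} is a candidate key.
{DeviceID, PlanID}⁺ = {BillingCycle, Carrier, DataCap, DeviceID, IMEI, PlanID, Region, SIM} — all of the relation — so {DeviceID, PlanID} is a candidate key.
{BillingCycle, IMEI, SIM}⁺ = {BillingCycle, Carrier, DataCap, DeviceID, IMEI, PlanID, Region, SIM} — all of the relation — so {BillingCycle, IMEI, SIM} is a candidate key.
These are minimal and exhaustive — every other superkey contains one of them.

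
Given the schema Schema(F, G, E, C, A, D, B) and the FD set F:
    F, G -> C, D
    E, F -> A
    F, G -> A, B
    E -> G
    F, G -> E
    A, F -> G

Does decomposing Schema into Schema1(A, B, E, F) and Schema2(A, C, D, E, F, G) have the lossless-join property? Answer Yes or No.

Common attributes: {A, E, F}; their closure is {A, B, C, D, E, F, G}.
Schema1 is contained in that closure, so Schema1 ∩ Schema2 -> Schema1 holds and the join is lossless.

Yes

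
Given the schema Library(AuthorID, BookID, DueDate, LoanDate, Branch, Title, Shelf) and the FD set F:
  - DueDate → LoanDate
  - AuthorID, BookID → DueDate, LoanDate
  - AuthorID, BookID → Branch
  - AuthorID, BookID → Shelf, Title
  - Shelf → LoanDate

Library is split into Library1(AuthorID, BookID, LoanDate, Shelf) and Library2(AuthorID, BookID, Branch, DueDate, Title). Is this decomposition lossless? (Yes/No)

Yes

Library1 ∩ Library2 = {AuthorID, BookID}; its closure under F is {AuthorID, BookID, Branch, DueDate, LoanDate, Shelf, Title}.
Library1 is contained in that closure, so Library1 ∩ Library2 → Library1 holds and the join is lossless.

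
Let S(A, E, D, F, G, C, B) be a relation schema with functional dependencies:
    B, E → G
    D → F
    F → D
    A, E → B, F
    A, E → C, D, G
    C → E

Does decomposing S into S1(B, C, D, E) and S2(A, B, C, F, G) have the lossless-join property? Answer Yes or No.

The shared attributes are {B, C} and {B, C}⁺ = {B, C, E, G}.
The closure covers neither S1 nor S2 entirely; the join is not lossless.

No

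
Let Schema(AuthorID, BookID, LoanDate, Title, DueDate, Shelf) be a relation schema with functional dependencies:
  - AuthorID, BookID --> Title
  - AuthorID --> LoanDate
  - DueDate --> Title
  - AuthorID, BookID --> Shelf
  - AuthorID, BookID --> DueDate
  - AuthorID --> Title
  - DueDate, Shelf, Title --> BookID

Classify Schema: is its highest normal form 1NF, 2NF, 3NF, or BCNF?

Candidate keys: {AuthorID, BookID}, {AuthorID, DueDate, Shelf}. Prime attributes: {AuthorID, BookID, DueDate, Shelf}.
AuthorID --> LoanDate breaks BCNF: {AuthorID}⁺ = {AuthorID, LoanDate, Title}, so {AuthorID} is not a superkey.
AuthorID --> LoanDate determines the non-prime attribute {LoanDate} from a non-superkey — 3NF is violated.
{AuthorID} is a proper subset of the key {AuthorID, BookID}, and {AuthorID}⁺ contains the non-prime attributes {LoanDate, Title} — a partial dependency, so 2NF is violated.

1NF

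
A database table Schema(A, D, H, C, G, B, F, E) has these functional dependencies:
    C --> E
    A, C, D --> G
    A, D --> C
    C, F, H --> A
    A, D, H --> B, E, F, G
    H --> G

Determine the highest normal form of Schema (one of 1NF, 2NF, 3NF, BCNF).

1NF

Candidate keys: {A, D, H}, {C, D, F, H}. Prime attributes: {A, C, D, F, H}.
C --> E: {C}⁺ = {C, E}, which is not all of the attributes, so the left side is not a superkey — BCNF is violated.
C --> E has non-prime {E} on the right and a non-superkey on the left, so 3NF fails.
Since {H} ⊂ {A, D, H} and {H}⁺ ⊇ {G} with {G} non-prime, there is a partial dependency; 2NF fails.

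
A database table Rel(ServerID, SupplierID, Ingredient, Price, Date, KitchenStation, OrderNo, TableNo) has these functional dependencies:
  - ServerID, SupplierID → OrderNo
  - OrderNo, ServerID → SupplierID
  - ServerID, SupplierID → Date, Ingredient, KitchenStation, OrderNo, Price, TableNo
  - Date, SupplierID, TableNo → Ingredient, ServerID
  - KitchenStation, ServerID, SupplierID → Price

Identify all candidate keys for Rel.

{Date, SupplierID, TableNo}, {OrderNo, ServerID}, {ServerID, SupplierID}

Closure of {OrderNo, ServerID} is {Date, Ingredient, KitchenStation, OrderNo, Price, ServerID, SupplierID, TableNo}, the whole schema; {OrderNo, ServerID} is a candidate key.
Closure of {ServerID, SupplierID} is {Date, Ingredient, KitchenStation, OrderNo, Price, ServerID, SupplierID, TableNo}, the whole schema; {ServerID, SupplierID} is a candidate key.
Closure of {Date, SupplierID, TableNo} is {Date, Ingredient, KitchenStation, OrderNo, Price, ServerID, SupplierID, TableNo}, the whole schema; {Date, SupplierID, TableNo} is a candidate key.
Any other superkey properly contains one of these, so there are no further candidate keys.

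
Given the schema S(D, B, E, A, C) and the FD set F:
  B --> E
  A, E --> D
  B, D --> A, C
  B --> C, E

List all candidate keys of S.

Attributes never on any right-hand side: {B} — every candidate key must contain it.
{A, B}⁺ = {A, B, C, D, E} — all of the relation — so {A, B} is a candidate key.
{B, D}⁺ = {A, B, C, D, E} — all of the relation — so {B, D} is a candidate key.
No proper subset of any of these is a key, and no other minimal superkey exists.

{A, B}, {B, D}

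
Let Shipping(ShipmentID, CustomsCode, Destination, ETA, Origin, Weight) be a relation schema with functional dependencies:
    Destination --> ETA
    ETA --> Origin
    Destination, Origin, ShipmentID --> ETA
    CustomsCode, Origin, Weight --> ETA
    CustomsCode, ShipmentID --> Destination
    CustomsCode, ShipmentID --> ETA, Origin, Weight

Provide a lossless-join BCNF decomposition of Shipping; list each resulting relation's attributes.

Candidate key of the original relation: {CustomsCode, ShipmentID}.
In {CustomsCode, Destination, ETA, Origin, ShipmentID, Weight}, {Destination} is not a superkey ({Destination}⁺ restricted to this set is {Destination, ETA, Origin}), so split on Destination --> ETA, Origin into {Destination, ETA, Origin} and {CustomsCode, Destination, ShipmentID, Weight}.
In {Destination, ETA, Origin}, {ETA} is not a superkey ({ETA}⁺ restricted to this set is {ETA, Origin}), so split on ETA --> Origin into {ETA, Origin} and {Destination, ETA}.
{ETA, Origin}: every determinant is a superkey — BCNF.
{Destination, ETA}: every determinant is a superkey — BCNF.
{CustomsCode, Destination, ShipmentID, Weight}: every determinant is a superkey — BCNF.

{CustomsCode, Destination, ShipmentID, Weight}; {Destination, ETA}; {ETA, Origin}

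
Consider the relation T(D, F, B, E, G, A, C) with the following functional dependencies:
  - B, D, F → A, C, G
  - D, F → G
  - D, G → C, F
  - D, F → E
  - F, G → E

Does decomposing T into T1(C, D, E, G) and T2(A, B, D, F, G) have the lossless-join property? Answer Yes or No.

The shared attributes are {D, G} and {D, G}⁺ = {C, D, E, F, G}.
T1 is contained in that closure, so T1 ∩ T2 → T1 holds and the join is lossless.

Yes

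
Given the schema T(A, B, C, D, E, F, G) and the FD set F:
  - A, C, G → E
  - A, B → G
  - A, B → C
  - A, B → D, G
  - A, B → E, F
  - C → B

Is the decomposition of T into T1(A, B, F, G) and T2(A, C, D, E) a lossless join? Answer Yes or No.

No

The shared attributes are {A} and {A}⁺ = {A}.
T1 ⊄ {A} and T2 ⊄ {A}, so the split is lossy.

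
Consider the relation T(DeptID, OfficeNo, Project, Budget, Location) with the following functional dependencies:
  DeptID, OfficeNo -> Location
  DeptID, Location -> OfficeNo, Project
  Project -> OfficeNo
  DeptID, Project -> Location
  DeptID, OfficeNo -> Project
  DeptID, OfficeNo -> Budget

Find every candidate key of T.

{DeptID, Location}, {DeptID, OfficeNo}, {DeptID, Project}

No FD produces {DeptID}, so it must be in every candidate key.
{DeptID, Location}⁺ = {Budget, DeptID, Location, OfficeNo, Project}, which is every attribute, so {DeptID, Location} is a candidate key.
{DeptID, OfficeNo}⁺ = {Budget, DeptID, Location, OfficeNo, Project}, which is every attribute, so {DeptID, OfficeNo} is a candidate key.
{DeptID, Project}⁺ = {Budget, DeptID, Location, OfficeNo, Project}, which is every attribute, so {DeptID, Project} is a candidate key.
These are minimal and exhaustive — every other superkey contains one of them.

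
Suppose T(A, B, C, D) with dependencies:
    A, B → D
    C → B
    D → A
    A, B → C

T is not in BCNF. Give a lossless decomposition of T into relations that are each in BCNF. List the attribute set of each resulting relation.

Candidate keys of the original relation: {A, B}, {A, C}, {B, D}, {C, D}.
{A, B, C, D}: {C} determines {B, C} here but is not a superkey — split on C → B, giving {B, C} and {A, C, D}.
{B, C} is in BCNF.
{A, C, D}: {D} determines {A, D} here but is not a superkey — split on D → A, giving {A, D} and {C, D}.
{A, D} is in BCNF.
{C, D} is in BCNF.

{A, D}; {B, C}; {C, D}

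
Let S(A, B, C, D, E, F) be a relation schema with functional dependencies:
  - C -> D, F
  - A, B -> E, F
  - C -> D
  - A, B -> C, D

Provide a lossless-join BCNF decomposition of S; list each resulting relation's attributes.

Candidate key of the original relation: {A, B}.
In {A, B, C, D, E, F}, {C} is not a superkey ({C}⁺ restricted to this set is {C, D, F}), so split on C -> D, F into {C, D, F} and {A, B, C, E}.
{C, D, F}: every determinant is a superkey — BCNF.
{A, B, C, E}: every determinant is a superkey — BCNF.

{A, B, C, E}; {C, D, F}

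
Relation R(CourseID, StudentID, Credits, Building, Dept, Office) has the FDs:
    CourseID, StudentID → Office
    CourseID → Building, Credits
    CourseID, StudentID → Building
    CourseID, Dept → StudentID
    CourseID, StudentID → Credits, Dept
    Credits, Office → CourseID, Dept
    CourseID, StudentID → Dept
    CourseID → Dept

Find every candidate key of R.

{CourseID}, {Credits, Office}

Closure of {CourseID} is {Building, CourseID, Credits, Dept, Office, StudentID}, the whole schema; {CourseID} is a candidate key.
Closure of {Credits, Office} is {Building, CourseID, Credits, Dept, Office, StudentID}, the whole schema; {Credits, Office} is a candidate key.
These are minimal and exhaustive — every other superkey contains one of them.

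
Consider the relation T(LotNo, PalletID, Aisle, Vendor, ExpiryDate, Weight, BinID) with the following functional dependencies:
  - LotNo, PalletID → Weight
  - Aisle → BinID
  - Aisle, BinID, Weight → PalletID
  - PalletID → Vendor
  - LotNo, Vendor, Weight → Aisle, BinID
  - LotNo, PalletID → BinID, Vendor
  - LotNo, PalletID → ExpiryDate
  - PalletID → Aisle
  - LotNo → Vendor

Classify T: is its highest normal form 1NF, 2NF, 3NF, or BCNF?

1NF

Candidate keys: {LotNo, PalletID}, {LotNo, Weight}. Prime attributes: {LotNo, PalletID, Weight}.
For Aisle → BinID we have {Aisle}⁺ = {Aisle, BinID}; {Aisle} is not a superkey, so BCNF fails.
Aisle → BinID has non-prime {BinID} on the right and a non-superkey on the left, so 3NF fails.
The proper key subset {LotNo} of {LotNo, PalletID} determines non-prime {Vendor}, so the relation is not even in 2NF.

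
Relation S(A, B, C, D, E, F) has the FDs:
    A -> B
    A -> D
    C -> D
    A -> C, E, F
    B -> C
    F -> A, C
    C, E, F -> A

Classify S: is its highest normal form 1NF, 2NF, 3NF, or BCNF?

Candidate keys: {A}, {F}. Prime attributes: {A, F}.
For C -> D we have {C}⁺ = {C, D}; {C} is not a superkey, so BCNF fails.
C -> D has non-prime {D} on the right and a non-superkey on the left, so 3NF fails.
Every candidate key is a single attribute, so no partial dependency is possible; 2NF holds.

2NF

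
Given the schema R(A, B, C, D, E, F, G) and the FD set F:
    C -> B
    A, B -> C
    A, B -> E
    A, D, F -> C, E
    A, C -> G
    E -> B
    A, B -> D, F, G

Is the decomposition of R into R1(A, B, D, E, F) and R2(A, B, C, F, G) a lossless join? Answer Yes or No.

Yes

Common attributes: {A, B, F}; their closure is {A, B, C, D, E, F, G}.
This includes all of R1, so the common attributes are a superkey of R1 — the join is lossless.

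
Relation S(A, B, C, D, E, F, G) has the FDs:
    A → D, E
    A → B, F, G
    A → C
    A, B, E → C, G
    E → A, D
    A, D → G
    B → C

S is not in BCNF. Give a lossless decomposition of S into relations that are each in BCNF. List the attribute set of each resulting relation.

Candidate keys of the original relation: {A}, {E}.
In {A, B, C, D, E, F, G}, {B} is not a superkey ({B}⁺ restricted to this set is {B, C}), so split on B → C into {B, C} and {A, B, D, E, F, G}.
{B, C}: every determinant is a superkey — BCNF.
{A, B, D, E, F, G}: every determinant is a superkey — BCNF.

{A, B, D, E, F, G}; {B, C}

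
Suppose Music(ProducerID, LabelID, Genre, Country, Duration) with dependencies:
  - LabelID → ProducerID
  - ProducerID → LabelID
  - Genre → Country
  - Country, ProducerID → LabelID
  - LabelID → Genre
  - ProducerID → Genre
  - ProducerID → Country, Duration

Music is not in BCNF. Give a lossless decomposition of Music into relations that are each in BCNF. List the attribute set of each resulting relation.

Candidate keys of the original relation: {LabelID}, {ProducerID}.
Within {Country, Duration, Genre, LabelID, ProducerID}: {Genre}⁺ ∩ {Country, Duration, Genre, LabelID, ProducerID} = {Country, Genre}, not the whole set, so Genre → Country violates BCNF; decompose into {Country, Genre} and {Duration, Genre, LabelID, ProducerID}.
{Country, Genre} has no BCNF violation.
{Duration, Genre, LabelID, ProducerID} has no BCNF violation.

{Country, Genre}; {Duration, Genre, LabelID, ProducerID}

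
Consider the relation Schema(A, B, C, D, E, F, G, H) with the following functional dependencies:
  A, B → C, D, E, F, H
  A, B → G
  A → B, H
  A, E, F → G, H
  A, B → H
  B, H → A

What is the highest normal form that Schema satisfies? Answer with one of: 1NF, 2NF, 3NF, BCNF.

Candidate keys: {A}, {B, H}. Prime attributes: {A, B, H}.
Every FD has a superkey on the left, so the relation is in BCNF.

BCNF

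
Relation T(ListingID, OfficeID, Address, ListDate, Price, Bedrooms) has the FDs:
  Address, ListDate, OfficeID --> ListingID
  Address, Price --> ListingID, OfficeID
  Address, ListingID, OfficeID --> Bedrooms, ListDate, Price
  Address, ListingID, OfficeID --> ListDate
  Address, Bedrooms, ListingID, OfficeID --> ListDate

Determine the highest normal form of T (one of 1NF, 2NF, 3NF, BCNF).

BCNF

Candidate keys: {Address, ListDate, OfficeID}, {Address, ListingID, OfficeID}, {Address, Price}. Prime attributes: {Address, ListDate, ListingID, OfficeID, Price}.
The left-hand side of every FD is a superkey, so BCNF is satisfied.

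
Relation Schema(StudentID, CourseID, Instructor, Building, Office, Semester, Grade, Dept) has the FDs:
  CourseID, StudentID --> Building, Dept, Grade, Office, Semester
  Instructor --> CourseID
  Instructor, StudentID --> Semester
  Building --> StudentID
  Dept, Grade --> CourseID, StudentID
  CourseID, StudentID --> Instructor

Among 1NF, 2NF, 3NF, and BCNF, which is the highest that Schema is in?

Candidate keys: {Building, CourseID}, {Building, Instructor}, {CourseID, StudentID}, {Dept, Grade}, {Instructor, StudentID}. Prime attributes: {Building, CourseID, Dept, Grade, Instructor, StudentID}.
For Instructor --> CourseID we have {Instructor}⁺ = {CourseID, Instructor}; {Instructor} is not a superkey, so BCNF fails.
Since {CourseID} ⊆ prime attributes and every other non-superkey FD also has a prime right side, the schema is in 3NF.

3NF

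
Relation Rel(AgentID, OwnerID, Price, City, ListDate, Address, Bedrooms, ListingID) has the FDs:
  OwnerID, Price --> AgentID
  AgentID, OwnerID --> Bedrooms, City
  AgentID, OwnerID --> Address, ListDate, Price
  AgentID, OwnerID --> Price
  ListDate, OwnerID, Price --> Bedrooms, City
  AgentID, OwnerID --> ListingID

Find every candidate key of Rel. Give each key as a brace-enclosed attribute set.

{AgentID, OwnerID}, {OwnerID, Price}

Attributes never on any right-hand side: {OwnerID} — every candidate key must contain it.
{AgentID, OwnerID}⁺ = {Address, AgentID, Bedrooms, City, ListDate, ListingID, OwnerID, Price} — all of the relation — so {AgentID, OwnerID} is a candidate key.
{OwnerID, Price}⁺ = {Address, AgentID, Bedrooms, City, ListDate, ListingID, OwnerID, Price} — all of the relation — so {OwnerID, Price} is a candidate key.
Any other superkey properly contains one of these, so there are no further candidate keys.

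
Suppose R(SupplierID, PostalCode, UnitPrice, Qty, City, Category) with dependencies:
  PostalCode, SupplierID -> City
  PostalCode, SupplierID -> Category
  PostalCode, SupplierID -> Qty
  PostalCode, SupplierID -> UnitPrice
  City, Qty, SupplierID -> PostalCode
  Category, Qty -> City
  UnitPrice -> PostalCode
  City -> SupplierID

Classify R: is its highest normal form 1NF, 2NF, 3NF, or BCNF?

3NF

Candidate keys: {Category, Qty}, {City, PostalCode}, {City, Qty}, {City, UnitPrice}, {PostalCode, SupplierID}, {SupplierID, UnitPrice}. Prime attributes: {Category, City, PostalCode, Qty, SupplierID, UnitPrice}.
For UnitPrice -> PostalCode we have {UnitPrice}⁺ = {PostalCode, UnitPrice}; {UnitPrice} is not a superkey, so BCNF fails.
But every attribute on its right side ({PostalCode}) is prime, and the same holds for every other non-superkey FD, so 3NF still holds.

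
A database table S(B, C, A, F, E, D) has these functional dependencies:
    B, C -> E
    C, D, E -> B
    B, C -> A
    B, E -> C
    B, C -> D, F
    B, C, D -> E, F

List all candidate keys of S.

{B, C}, {B, E}, {C, D, E}

{B, C}⁺ = {A, B, C, D, E, F} — all of the relation — so {B, C} is a candidate key.
{B, E}⁺ = {A, B, C, D, E, F} — all of the relation — so {B, E} is a candidate key.
{C, D, E}⁺ = {A, B, C, D, E, F} — all of the relation — so {C, D, E} is a candidate key.
These are minimal and exhaustive — every other superkey contains one of them.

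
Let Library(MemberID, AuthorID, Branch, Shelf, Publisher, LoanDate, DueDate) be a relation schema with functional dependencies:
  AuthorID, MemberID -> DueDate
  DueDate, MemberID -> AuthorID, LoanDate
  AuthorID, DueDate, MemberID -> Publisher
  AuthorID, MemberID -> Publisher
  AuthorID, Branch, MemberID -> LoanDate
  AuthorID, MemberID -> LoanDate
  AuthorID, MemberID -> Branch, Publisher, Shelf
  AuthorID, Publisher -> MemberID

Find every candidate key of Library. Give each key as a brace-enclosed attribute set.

{AuthorID, MemberID} is a candidate key since {AuthorID, MemberID}⁺ = {AuthorID, Branch, DueDate, LoanDate, MemberID, Publisher, Shelf} covers every attribute.
{AuthorID, Publisher} is a candidate key since {AuthorID, Publisher}⁺ = {AuthorID, Branch, DueDate, LoanDate, MemberID, Publisher, Shelf} covers every attribute.
{DueDate, MemberID} is a candidate key since {DueDate, MemberID}⁺ = {AuthorID, Branch, DueDate, LoanDate, MemberID, Publisher, Shelf} covers every attribute.
No proper subset of any of these is a key, and no other minimal superkey exists.

{AuthorID, MemberID}, {AuthorID, Publisher}, {DueDate, MemberID}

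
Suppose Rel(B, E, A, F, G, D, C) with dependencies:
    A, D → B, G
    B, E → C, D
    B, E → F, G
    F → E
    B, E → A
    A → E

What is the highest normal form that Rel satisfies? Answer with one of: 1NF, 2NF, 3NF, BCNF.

Candidate keys: {A, B}, {A, D}, {B, E}, {B, F}. Prime attributes: {A, B, D, E, F}.
For F → E we have {F}⁺ = {E, F}; {F} is not a superkey, so BCNF fails.
Since {E} ⊆ prime attributes and every other non-superkey FD also has a prime right side, the schema is in 3NF.

3NF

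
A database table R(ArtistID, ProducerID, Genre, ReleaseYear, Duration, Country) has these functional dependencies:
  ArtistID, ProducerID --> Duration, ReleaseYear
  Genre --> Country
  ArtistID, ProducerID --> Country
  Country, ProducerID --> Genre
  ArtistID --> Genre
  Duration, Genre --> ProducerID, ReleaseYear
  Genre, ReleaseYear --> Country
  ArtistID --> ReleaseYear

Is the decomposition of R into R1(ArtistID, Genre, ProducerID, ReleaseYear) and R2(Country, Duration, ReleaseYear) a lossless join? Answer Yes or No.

No

The shared attributes are {ReleaseYear} and {ReleaseYear}⁺ = {ReleaseYear}.
Neither R1 nor R2 is contained in that closure, so the decomposition is lossy.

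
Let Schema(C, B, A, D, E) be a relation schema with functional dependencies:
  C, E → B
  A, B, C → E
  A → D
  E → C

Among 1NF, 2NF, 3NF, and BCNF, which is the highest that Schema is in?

1NF

Candidate keys: {A, B, C}, {A, E}. Prime attributes: {A, B, C, E}.
For C, E → B we have {C, E}⁺ = {B, C, E}; {C, E} is not a superkey, so BCNF fails.
A → D determines the non-prime attribute {D} from a non-superkey — 3NF is violated.
Since {A} ⊂ {A, E} and {A}⁺ ⊇ {D} with {D} non-prime, there is a partial dependency; 2NF fails.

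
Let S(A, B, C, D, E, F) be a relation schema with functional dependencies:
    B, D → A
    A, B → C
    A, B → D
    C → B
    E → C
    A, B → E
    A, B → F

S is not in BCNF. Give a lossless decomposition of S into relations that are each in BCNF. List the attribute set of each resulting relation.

{A, D, E, F}; {B, C}; {C, E}

Candidate keys of the original relation: {A, B}, {A, C}, {A, E}, {B, D}, {C, D}, {D, E}.
In {A, B, C, D, E, F}, {C} is not a superkey ({C}⁺ restricted to this set is {B, C}), so split on C → B into {B, C} and {A, C, D, E, F}.
{B, C} is in BCNF.
In {A, C, D, E, F}, {E} is not a superkey ({E}⁺ restricted to this set is {C, E}), so split on E → C into {C, E} and {A, D, E, F}.
{C, E} is in BCNF.
{A, D, E, F} is in BCNF.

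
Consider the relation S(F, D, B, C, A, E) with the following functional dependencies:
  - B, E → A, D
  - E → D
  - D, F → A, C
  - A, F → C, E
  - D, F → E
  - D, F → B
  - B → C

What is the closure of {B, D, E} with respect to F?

Start with {B, D, E}.
B, E → A, D applies; add {A} → now {A, B, D, E}.
B → C applies; add {C} → now {A, B, C, D, E}.
No further FD applies.

{A, B, C, D, E}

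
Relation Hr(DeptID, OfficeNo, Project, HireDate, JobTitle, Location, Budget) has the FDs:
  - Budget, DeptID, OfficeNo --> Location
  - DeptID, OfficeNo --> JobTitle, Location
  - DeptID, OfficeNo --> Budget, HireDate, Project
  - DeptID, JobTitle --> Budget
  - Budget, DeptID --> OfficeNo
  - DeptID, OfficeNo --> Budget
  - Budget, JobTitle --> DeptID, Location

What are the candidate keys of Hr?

{Budget, DeptID} is a candidate key since {Budget, DeptID}⁺ = {Budget, DeptID, HireDate, JobTitle, Location, OfficeNo, Project} covers every attribute.
{Budget, JobTitle} is a candidate key since {Budget, JobTitle}⁺ = {Budget, DeptID, HireDate, JobTitle, Location, OfficeNo, Project} covers every attribute.
{DeptID, JobTitle} is a candidate key since {DeptID, JobTitle}⁺ = {Budget, DeptID, HireDate, JobTitle, Location, OfficeNo, Project} covers every attribute.
{DeptID, OfficeNo} is a candidate key since {DeptID, OfficeNo}⁺ = {Budget, DeptID, HireDate, JobTitle, Location, OfficeNo, Project} covers every attribute.
Any other superkey properly contains one of these, so there are no further candidate keys.

{Budget, DeptID}, {Budget, JobTitle}, {DeptID, JobTitle}, {DeptID, OfficeNo}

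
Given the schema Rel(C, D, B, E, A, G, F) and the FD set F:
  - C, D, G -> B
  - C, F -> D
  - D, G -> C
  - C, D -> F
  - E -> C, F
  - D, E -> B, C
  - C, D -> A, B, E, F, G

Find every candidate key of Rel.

{E} is a candidate key since {E}⁺ = {A, B, C, D, E, F, G} covers every attribute.
{C, D} is a candidate key since {C, D}⁺ = {A, B, C, D, E, F, G} covers every attribute.
{C, F} is a candidate key since {C, F}⁺ = {A, B, C, D, E, F, G} covers every attribute.
{D, G} is a candidate key since {D, G}⁺ = {A, B, C, D, E, F, G} covers every attribute.
No proper subset of any of these is a key, and no other minimal superkey exists.

{C, D}, {C, F}, {D, G}, {E}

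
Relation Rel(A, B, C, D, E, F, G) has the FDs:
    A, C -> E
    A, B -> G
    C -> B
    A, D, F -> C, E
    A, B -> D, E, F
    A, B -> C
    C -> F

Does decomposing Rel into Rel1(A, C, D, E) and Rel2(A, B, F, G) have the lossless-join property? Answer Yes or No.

Common attributes: {A}; their closure is {A}.
Neither Rel1 nor Rel2 is contained in that closure, so the decomposition is lossy.

No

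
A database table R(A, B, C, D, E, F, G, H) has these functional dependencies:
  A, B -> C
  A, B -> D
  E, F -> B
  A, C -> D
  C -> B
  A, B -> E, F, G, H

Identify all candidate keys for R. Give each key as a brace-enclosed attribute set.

{A, B}, {A, C}, {A, E, F}

Attributes never on any right-hand side: {A} — every candidate key must contain it.
{A, B}⁺ = {A, B, C, D, E, F, G, H} — all of the relation — so {A, B} is a candidate key.
{A, C}⁺ = {A, B, C, D, E, F, G, H} — all of the relation — so {A, C} is a candidate key.
{A, E, F}⁺ = {A, B, C, D, E, F, G, H} — all of the relation — so {A, E, F} is a candidate key.
These are minimal and exhaustive — every other superkey contains one of them.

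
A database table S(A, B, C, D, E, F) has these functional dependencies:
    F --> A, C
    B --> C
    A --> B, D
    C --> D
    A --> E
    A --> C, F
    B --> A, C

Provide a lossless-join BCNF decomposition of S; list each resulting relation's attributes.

Candidate keys of the original relation: {A}, {B}, {F}.
In {A, B, C, D, E, F}, {C} is not a superkey ({C}⁺ restricted to this set is {C, D}), so split on C --> D into {C, D} and {A, B, C, E, F}.
{C, D}: every determinant is a superkey — BCNF.
{A, B, C, E, F}: every determinant is a superkey — BCNF.

{A, B, C, E, F}; {C, D}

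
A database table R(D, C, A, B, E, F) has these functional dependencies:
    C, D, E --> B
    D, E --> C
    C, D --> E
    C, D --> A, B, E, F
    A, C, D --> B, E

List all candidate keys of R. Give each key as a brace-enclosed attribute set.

No FD produces {D}, so it must be in every candidate key.
{C, D}⁺ = {A, B, C, D, E, F} — all of the relation — so {C, D} is a candidate key.
{D, E}⁺ = {A, B, C, D, E, F} — all of the relation — so {D, E} is a candidate key.
No proper subset of any of these is a key, and no other minimal superkey exists.

{C, D}, {D, E}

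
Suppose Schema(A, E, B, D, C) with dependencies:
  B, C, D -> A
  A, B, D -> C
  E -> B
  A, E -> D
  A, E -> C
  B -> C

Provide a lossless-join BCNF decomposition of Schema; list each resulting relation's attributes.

{A, B, D}; {B, C}; {B, E}; {D, E}

Candidate keys of the original relation: {A, E}, {D, E}.
Within {A, B, C, D, E}: {B, C, D}⁺ ∩ {A, B, C, D, E} = {A, B, C, D}, not the whole set, so B, C, D -> A violates BCNF; decompose into {A, B, C, D} and {B, C, D, E}.
Within {A, B, C, D}: {B}⁺ ∩ {A, B, C, D} = {B, C}, not the whole set, so B -> C violates BCNF; decompose into {B, C} and {A, B, D}.
{B, C} has no BCNF violation.
{A, B, D} has no BCNF violation.
Within {B, C, D, E}: {E}⁺ ∩ {B, C, D, E} = {B, C, E}, not the whole set, so E -> B, C violates BCNF; decompose into {B, C, E} and {D, E}.
Within {B, C, E}: {B}⁺ ∩ {B, C, E} = {B, C}, not the whole set, so B -> C violates BCNF; decompose into {B, C} and {B, E}.
{B, C} has no BCNF violation.
{B, E} has no BCNF violation.
{D, E} has no BCNF violation.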